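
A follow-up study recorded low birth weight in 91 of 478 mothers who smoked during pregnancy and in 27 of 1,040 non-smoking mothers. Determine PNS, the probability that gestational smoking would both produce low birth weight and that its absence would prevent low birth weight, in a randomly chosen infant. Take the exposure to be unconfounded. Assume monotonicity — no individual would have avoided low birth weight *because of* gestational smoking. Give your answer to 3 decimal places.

p₁ = P(outcome | exposed) = 91/478 = 0.19038
p₀ = P(outcome | unexposed) = 27/1040 = 0.025962
Under exogeneity and monotonicity, PNS = p₁ − p₀.
PNS = 0.19038 − 0.025962 = 0.16442

PNS ≈ 0.164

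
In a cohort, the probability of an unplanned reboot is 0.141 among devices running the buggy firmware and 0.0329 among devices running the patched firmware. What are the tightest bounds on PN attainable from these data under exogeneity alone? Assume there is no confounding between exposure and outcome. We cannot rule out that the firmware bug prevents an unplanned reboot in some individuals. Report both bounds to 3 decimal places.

Let p₁ = 0.141, p₀ = 0.0329.
Under exogeneity alone the bounds on PN are max{0,(p₁−p₀)/p₁} ≤ PN ≤ min{1,(1−p₀)/p₁}.
  lower = (p₁ − p₀)/p₁ = 0.1081 / 0.141 ≈ 0.7667
  upper = min{1, (1 − p₀)/p₁} = 0.9671 / 0.141 ≈ 6.8589 → capped at 1

0.767 ≤ PN ≤ 1.000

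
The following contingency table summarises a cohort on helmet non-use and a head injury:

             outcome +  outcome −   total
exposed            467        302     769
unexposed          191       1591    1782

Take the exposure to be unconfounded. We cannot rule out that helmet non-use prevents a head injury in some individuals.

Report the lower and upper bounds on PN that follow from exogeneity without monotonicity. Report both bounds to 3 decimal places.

p₁ = P(outcome | exposed) = 467/769 = 0.60728
p₀ = P(outcome | unexposed) = 191/1782 = 0.10718
Under exogeneity alone the bounds on PN are max{0,(p₁−p₀)/p₁} ≤ PN ≤ min{1,(1−p₀)/p₁}.
  lower = (p₁ − p₀)/p₁ = 0.5001 / 0.60728 ≈ 0.8235
  upper = min{1, (1 − p₀)/p₁} = 0.89282 / 0.60728 ≈ 1.4702 → capped at 1

0.824 ≤ PN ≤ 1.000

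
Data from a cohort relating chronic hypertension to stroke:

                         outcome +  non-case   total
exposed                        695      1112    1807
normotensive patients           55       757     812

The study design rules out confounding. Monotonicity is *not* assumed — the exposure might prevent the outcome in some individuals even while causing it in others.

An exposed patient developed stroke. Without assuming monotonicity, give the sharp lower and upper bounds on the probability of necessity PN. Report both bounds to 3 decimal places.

p₁ = P(outcome | exposed) = 695/1807 = 0.38462
p₀ = P(outcome | unexposed) = 55/812 = 0.067734
Under exogeneity alone the bounds on PN are max{0,(p₁−p₀)/p₁} ≤ PN ≤ min{1,(1−p₀)/p₁}.
  lower = (p₁ − p₀)/p₁ = 0.31688 / 0.38462 ≈ 0.8239
  upper = min{1, (1 − p₀)/p₁} = 0.93227 / 0.38462 ≈ 2.4239 → capped at 1

0.824 ≤ PN ≤ 1.000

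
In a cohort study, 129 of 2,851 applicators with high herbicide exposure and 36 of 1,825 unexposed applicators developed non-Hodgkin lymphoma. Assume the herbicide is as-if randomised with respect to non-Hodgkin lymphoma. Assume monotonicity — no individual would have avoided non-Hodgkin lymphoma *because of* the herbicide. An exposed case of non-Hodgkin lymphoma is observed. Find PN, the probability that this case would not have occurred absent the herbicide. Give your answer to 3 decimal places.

PN ≈ 0.564

p₁ = P(outcome | exposed) = 129/2851 = 0.045247
p₀ = P(outcome | unexposed) = 36/1825 = 0.019726
Under exogeneity and monotonicity, PN = (p₁ − p₀) / p₁.
PN = (0.045247 − 0.019726) / 0.045247 = 0.025521 / 0.045247 ≈ 0.5640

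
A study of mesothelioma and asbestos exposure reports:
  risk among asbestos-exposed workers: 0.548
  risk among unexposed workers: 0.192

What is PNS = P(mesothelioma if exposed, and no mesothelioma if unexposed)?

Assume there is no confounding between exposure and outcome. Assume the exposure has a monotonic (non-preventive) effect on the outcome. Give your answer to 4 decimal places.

Let p₁ = 0.548, p₀ = 0.192.
Under exogeneity and monotonicity, PNS = p₁ − p₀.
PNS = 0.548 − 0.192 = 0.356

PNS ≈ 0.3560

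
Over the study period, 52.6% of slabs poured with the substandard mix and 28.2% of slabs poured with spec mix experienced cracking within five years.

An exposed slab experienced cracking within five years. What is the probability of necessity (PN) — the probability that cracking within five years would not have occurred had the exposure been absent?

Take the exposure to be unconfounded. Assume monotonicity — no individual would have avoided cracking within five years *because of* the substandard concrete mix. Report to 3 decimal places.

p₁ = 0.526, p₀ = 0.282.
Under exogeneity and monotonicity, PN = (p₁ − p₀) / p₁.
PN = (0.526 − 0.282) / 0.526 = 0.244 / 0.526 ≈ 0.4639

PN ≈ 0.464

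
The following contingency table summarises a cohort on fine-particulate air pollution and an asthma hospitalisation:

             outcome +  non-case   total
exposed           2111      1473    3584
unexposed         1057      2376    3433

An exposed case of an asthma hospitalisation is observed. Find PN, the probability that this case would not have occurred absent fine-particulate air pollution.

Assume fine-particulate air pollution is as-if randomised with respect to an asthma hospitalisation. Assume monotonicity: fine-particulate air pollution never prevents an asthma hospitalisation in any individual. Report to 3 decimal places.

PN ≈ 0.477

p₁ = P(outcome | exposed) = 2111/3584 = 0.58901
p₀ = P(outcome | unexposed) = 1057/3433 = 0.30789
Under exogeneity and monotonicity, PN = (p₁ − p₀)/p₁.
PN = (0.58901 − 0.30789) / 0.58901 ≈ 0.4773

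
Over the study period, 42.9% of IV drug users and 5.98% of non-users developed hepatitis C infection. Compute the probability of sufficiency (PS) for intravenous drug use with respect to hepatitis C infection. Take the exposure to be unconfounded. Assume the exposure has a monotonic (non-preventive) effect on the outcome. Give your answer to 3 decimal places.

p₁ = 0.429, p₀ = 0.0598.
Under exogeneity and monotonicity, PS = (p₁ − p₀) / (1 − p₀).
PS = (0.429 − 0.0598) / (1 − 0.0598) = 0.3692 / 0.9402 ≈ 0.3927

PS ≈ 0.393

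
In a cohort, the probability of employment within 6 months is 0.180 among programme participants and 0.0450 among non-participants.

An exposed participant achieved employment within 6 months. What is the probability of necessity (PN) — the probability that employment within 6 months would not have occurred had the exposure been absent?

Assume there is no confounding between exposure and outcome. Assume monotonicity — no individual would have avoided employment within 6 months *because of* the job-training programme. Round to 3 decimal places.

Let p₁ = 0.18, p₀ = 0.045.
Under exogeneity and monotonicity, PN = (p₁ − p₀) / p₁.
PN = (0.18 − 0.045) / 0.18 = 0.135 / 0.18 ≈ 0.7500

PN ≈ 0.750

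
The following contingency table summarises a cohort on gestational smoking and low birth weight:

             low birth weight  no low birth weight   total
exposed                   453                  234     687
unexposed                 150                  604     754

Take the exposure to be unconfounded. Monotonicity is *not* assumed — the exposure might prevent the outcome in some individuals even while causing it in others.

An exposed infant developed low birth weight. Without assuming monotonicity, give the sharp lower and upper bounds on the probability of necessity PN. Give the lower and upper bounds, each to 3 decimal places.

0.698 ≤ PN ≤ 1.000

p₁ = P(outcome | exposed) = 453/687 = 0.65939
p₀ = P(outcome | unexposed) = 150/754 = 0.19894
Under exogeneity alone the bounds on PN are max{0,(p₁−p₀)/p₁} ≤ PN ≤ min{1,(1−p₀)/p₁}.
  lower = (p₁ − p₀)/p₁ = 0.46045 / 0.65939 ≈ 0.6983
  upper = min{1, (1 − p₀)/p₁} = 0.80106 / 0.65939 ≈ 1.2149 → capped at 1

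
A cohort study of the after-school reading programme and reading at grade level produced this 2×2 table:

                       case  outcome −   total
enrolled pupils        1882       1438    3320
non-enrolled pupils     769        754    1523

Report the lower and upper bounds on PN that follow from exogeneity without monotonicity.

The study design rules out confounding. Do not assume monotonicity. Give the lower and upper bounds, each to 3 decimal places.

p₁ = P(outcome | exposed) = 1882/3320 = 0.56687
p₀ = P(outcome | unexposed) = 769/1523 = 0.50492
Under exogeneity alone the bounds on PN are max{0,(p₁−p₀)/p₁} ≤ PN ≤ min{1,(1−p₀)/p₁}.
  lower = (p₁ − p₀)/p₁ = 0.061943 / 0.56687 ≈ 0.1093
  upper = min{1, (1 − p₀)/p₁} = 0.49508 / 0.56687 ≈ 0.8734

0.109 ≤ PN ≤ 0.873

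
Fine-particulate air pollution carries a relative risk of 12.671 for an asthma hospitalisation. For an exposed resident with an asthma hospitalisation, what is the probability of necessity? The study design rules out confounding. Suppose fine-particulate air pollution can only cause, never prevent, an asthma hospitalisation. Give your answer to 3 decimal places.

PN ≈ 0.921

Under exogeneity and monotonicity, PN = (RR − 1) / RR = 1 − 1/RR.
PN = (12.671 − 1) / 12.671 = 11.67 / 12.671 ≈ 0.9211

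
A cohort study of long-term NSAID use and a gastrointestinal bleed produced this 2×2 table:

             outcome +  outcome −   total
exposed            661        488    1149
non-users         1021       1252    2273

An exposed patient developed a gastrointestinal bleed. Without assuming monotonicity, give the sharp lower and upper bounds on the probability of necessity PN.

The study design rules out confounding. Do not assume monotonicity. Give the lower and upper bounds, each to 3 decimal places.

p₁ = P(outcome | exposed) = 661/1149 = 0.57528
p₀ = P(outcome | unexposed) = 1021/2273 = 0.44919
Under exogeneity alone the bounds on PN are max{0,(p₁−p₀)/p₁} ≤ PN ≤ min{1,(1−p₀)/p₁}.
  lower = (p₁ − p₀)/p₁ = 0.1261 / 0.57528 ≈ 0.2192
  upper = min{1, (1 − p₀)/p₁} = 0.55081 / 0.57528 ≈ 0.9575

0.219 ≤ PN ≤ 0.957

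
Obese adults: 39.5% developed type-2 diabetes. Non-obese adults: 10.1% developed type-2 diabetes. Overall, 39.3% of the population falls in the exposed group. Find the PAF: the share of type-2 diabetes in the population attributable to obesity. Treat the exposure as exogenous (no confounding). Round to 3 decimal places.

p₁ = 0.395, p₀ = 0.101.
Overall risk P(Y=1) = π·p₁ + (1−π)·p₀ = 0.393×0.395 + 0.607×0.101 = 0.21654.
Under exogeneity, PAF = [P(Y=1) − p₀] / P(Y=1).
PAF = (0.21654 − 0.101) / 0.21654 ≈ 0.5336

PAF ≈ 0.534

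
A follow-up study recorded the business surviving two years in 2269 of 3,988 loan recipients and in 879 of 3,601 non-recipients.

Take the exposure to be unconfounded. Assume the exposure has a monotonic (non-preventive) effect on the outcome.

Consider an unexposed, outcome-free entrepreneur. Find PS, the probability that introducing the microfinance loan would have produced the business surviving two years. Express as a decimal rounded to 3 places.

p₁ = P(outcome | exposed) = 2269/3988 = 0.56896
p₀ = P(outcome | unexposed) = 879/3601 = 0.2441
Under exogeneity and monotonicity, PS = (p₁ − p₀) / (1 − p₀).
PS = (0.56896 − 0.2441) / (1 − 0.2441) = 0.32486 / 0.7559 ≈ 0.4298

PS ≈ 0.430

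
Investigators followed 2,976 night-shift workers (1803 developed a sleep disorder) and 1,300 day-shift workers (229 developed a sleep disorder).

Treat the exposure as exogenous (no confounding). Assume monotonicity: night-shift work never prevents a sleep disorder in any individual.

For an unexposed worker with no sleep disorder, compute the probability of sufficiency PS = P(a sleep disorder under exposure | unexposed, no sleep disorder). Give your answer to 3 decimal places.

p₁ = P(outcome | exposed) = 1803/2976 = 0.60585
p₀ = P(outcome | unexposed) = 229/1300 = 0.17615
Under exogeneity and monotonicity, PS = (p₁ − p₀) / (1 − p₀).
PS = (0.60585 − 0.17615) / (1 − 0.17615) = 0.42969 / 0.82385 ≈ 0.5216

PS ≈ 0.522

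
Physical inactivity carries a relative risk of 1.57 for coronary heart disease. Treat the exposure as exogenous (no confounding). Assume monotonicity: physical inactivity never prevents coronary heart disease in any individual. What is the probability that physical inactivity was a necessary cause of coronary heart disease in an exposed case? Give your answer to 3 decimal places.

PN ≈ 0.363

Under exogeneity and monotonicity, PN = (RR − 1) / RR = 1 − 1/RR.
PN = (1.57 − 1) / 1.57 = 0.57 / 1.57 ≈ 0.3631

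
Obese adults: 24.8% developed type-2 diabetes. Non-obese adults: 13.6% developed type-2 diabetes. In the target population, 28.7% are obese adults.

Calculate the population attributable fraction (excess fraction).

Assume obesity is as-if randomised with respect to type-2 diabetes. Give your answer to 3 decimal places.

PAF ≈ 0.191

p₁ = 0.248, p₀ = 0.136.
Overall risk P(Y=1) = π·p₁ + (1−π)·p₀ = 0.287×0.248 + 0.713×0.136 = 0.16814.
Under exogeneity, PAF = [P(Y=1) − p₀] / P(Y=1).
PAF = (0.16814 − 0.136) / 0.16814 ≈ 0.1912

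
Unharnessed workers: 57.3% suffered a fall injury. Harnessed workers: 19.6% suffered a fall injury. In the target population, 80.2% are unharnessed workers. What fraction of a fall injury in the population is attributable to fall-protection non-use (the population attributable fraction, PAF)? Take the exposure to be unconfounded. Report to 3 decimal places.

PAF ≈ 0.607

p₁ = 0.573, p₀ = 0.196.
Overall risk P(Y=1) = π·p₁ + (1−π)·p₀ = 0.802×0.573 + 0.198×0.196 = 0.49835.
Under exogeneity, PAF = [P(Y=1) − p₀] / P(Y=1).
PAF = (0.49835 − 0.196) / 0.49835 ≈ 0.6067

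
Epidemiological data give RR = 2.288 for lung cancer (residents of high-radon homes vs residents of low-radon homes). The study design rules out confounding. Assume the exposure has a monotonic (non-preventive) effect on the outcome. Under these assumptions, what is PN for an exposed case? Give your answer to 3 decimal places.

Under exogeneity and monotonicity, PN = (RR − 1) / RR = 1 − 1/RR.
PN = (2.288 − 1) / 2.288 = 1.288 / 2.288 ≈ 0.5629

PN ≈ 0.563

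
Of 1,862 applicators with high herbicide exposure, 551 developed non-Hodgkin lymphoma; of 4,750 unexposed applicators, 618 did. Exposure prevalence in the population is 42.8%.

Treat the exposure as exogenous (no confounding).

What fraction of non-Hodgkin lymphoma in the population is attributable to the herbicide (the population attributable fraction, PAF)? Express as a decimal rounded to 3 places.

PAF ≈ 0.353

p₁ = P(outcome | exposed) = 551/1862 = 0.29592
p₀ = P(outcome | unexposed) = 618/4750 = 0.13011
Overall risk P(Y=1) = π·p₁ + (1−π)·p₀ = 0.428×0.29592 + 0.572×0.13011 = 0.20107.
Under exogeneity, PAF = [P(Y=1) − p₀] / P(Y=1).
PAF = (0.20107 − 0.13011) / 0.20107 ≈ 0.3529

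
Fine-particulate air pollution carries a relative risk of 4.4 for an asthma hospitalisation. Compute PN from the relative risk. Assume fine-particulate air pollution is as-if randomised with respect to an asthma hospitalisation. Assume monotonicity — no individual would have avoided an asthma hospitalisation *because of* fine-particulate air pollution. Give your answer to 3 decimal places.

Under exogeneity and monotonicity, PN = (RR − 1) / RR = 1 − 1/RR.
PN = (4.4 − 1) / 4.4 = 3.4 / 4.4 ≈ 0.7727

PN ≈ 0.773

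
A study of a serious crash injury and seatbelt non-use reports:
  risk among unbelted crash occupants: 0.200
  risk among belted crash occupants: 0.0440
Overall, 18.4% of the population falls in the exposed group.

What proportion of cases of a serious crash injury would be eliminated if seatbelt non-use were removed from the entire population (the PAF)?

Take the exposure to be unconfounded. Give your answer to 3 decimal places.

Let p₁ = 0.2, p₀ = 0.044.
Overall risk P(Y=1) = π·p₁ + (1−π)·p₀ = 0.184×0.2 + 0.816×0.044 = 0.072704.
Under exogeneity, PAF = [P(Y=1) − p₀] / P(Y=1).
PAF = (0.072704 − 0.044) / 0.072704 ≈ 0.3948

PAF ≈ 0.395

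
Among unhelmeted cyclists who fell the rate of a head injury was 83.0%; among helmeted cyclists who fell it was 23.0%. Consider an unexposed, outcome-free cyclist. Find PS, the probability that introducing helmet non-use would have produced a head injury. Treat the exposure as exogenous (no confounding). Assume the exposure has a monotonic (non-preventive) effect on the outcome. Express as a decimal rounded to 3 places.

p₁ = 0.83, p₀ = 0.23.
Under exogeneity and monotonicity, PS = (p₁ − p₀) / (1 − p₀).
PS = (0.83 − 0.23) / (1 − 0.23) = 0.6 / 0.77 ≈ 0.7792

PS ≈ 0.779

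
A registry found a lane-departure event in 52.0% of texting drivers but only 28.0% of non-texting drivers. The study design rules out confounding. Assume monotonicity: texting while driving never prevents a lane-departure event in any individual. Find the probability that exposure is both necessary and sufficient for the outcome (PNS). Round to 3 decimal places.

p₁ = 0.52, p₀ = 0.28.
Under exogeneity and monotonicity, PNS = p₁ − p₀.
PNS = 0.52 − 0.28 = 0.24

PNS ≈ 0.240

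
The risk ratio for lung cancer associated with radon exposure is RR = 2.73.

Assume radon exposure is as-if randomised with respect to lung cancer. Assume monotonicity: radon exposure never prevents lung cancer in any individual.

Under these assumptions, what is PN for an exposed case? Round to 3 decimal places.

Under exogeneity and monotonicity, PN = (RR − 1) / RR = 1 − 1/RR.
PN = (2.73 − 1) / 2.73 = 1.73 / 2.73 ≈ 0.6337

PN ≈ 0.634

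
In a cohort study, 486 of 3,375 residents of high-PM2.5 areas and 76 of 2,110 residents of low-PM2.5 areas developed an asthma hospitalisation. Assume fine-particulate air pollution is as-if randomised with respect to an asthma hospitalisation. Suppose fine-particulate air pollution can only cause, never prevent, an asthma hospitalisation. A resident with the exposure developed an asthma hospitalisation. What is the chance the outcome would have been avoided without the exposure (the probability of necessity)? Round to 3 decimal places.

p₁ = P(outcome | exposed) = 486/3375 = 0.144
p₀ = P(outcome | unexposed) = 76/2110 = 0.036019
Under exogeneity and monotonicity, PN = (p₁ − p₀) / p₁.
PN = (0.144 − 0.036019) / 0.144 = 0.10798 / 0.144 ≈ 0.7499

PN ≈ 0.750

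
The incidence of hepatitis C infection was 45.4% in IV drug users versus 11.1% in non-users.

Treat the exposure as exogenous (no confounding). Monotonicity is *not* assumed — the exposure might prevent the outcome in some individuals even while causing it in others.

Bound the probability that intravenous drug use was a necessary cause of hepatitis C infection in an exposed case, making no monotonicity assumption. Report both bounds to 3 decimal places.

0.756 ≤ PN ≤ 1.000

p₁ = 0.454, p₀ = 0.111.
Under exogeneity alone the bounds on PN are max{0,(p₁−p₀)/p₁} ≤ PN ≤ min{1,(1−p₀)/p₁}.
  lower = (p₁ − p₀)/p₁ = 0.343 / 0.454 ≈ 0.7555
  upper = min{1, (1 − p₀)/p₁} = 0.889 / 0.454 ≈ 1.9581 → capped at 1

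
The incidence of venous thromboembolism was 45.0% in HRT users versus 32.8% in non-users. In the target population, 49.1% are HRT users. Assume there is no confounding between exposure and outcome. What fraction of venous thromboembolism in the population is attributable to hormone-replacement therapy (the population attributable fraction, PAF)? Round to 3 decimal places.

PAF ≈ 0.154

p₁ = 0.45, p₀ = 0.328.
Overall risk P(Y=1) = π·p₁ + (1−π)·p₀ = 0.491×0.45 + 0.509×0.328 = 0.3879.
Under exogeneity, PAF = [P(Y=1) − p₀] / P(Y=1).
PAF = (0.3879 − 0.328) / 0.3879 ≈ 0.1544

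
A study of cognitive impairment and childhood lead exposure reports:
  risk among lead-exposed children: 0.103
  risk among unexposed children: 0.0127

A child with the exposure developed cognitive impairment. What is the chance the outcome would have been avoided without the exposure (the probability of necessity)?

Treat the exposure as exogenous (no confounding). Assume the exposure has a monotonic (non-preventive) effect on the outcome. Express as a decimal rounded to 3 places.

Let p₁ = 0.103, p₀ = 0.0127.
Under exogeneity and monotonicity, PN = (p₁ − p₀) / p₁.
PN = (0.103 − 0.0127) / 0.103 = 0.0903 / 0.103 ≈ 0.8767

PN ≈ 0.877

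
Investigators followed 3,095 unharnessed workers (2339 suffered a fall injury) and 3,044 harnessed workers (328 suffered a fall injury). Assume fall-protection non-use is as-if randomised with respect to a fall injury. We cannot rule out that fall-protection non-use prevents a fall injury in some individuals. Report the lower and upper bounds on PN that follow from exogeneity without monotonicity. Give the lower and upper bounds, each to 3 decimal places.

0.857 ≤ PN ≤ 1.000

p₁ = P(outcome | exposed) = 2339/3095 = 0.75574
p₀ = P(outcome | unexposed) = 328/3044 = 0.10775
Under exogeneity alone the bounds on PN are max{0,(p₁−p₀)/p₁} ≤ PN ≤ min{1,(1−p₀)/p₁}.
  lower = (p₁ − p₀)/p₁ = 0.64798 / 0.75574 ≈ 0.8574
  upper = min{1, (1 − p₀)/p₁} = 0.89225 / 0.75574 ≈ 1.1806 → capped at 1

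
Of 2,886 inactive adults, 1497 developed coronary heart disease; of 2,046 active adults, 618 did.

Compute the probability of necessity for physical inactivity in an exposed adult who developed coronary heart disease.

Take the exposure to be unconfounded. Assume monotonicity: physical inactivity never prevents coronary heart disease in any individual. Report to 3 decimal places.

PN ≈ 0.418

p₁ = P(outcome | exposed) = 1497/2886 = 0.51871
p₀ = P(outcome | unexposed) = 618/2046 = 0.30205
Under exogeneity and monotonicity, PN = (p₁ − p₀) / p₁.
PN = (0.51871 − 0.30205) / 0.51871 = 0.21666 / 0.51871 ≈ 0.4177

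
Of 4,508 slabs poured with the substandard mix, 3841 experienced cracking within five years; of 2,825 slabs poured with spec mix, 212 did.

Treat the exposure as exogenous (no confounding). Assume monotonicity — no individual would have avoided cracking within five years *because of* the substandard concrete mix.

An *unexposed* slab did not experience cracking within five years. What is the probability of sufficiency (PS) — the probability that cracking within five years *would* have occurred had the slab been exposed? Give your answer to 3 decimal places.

p₁ = P(outcome | exposed) = 3841/4508 = 0.85204
p₀ = P(outcome | unexposed) = 212/2825 = 0.075044
Under exogeneity and monotonicity, PS = (p₁ − p₀) / (1 − p₀).
PS = (0.85204 − 0.075044) / (1 − 0.075044) = 0.777 / 0.92496 ≈ 0.8400

PS ≈ 0.840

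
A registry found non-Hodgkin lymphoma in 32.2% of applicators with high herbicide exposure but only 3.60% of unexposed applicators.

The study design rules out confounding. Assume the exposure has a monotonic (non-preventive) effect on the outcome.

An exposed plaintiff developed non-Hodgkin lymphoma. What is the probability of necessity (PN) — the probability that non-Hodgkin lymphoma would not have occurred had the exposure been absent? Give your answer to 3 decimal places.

PN ≈ 0.888

p₁ = 0.322, p₀ = 0.036.
Under exogeneity and monotonicity, PN = (p₁ − p₀) / p₁.
PN = (0.322 − 0.036) / 0.322 = 0.286 / 0.322 ≈ 0.8882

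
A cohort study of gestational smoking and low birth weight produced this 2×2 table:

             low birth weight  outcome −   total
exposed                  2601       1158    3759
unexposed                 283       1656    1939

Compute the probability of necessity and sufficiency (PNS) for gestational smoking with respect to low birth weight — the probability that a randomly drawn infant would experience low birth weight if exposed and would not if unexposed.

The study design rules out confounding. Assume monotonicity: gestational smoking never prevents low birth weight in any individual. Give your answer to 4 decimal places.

PNS ≈ 0.5460

p₁ = P(outcome | exposed) = 2601/3759 = 0.69194
p₀ = P(outcome | unexposed) = 283/1939 = 0.14595
Under exogeneity and monotonicity, PNS = p₁ − p₀.
PNS = 0.69194 − 0.14595 = 0.54599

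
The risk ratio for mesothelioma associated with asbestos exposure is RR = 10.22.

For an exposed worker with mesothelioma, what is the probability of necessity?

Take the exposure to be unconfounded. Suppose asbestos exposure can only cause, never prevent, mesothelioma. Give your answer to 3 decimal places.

Under exogeneity and monotonicity, PN = (RR − 1) / RR = 1 − 1/RR.
PN = (10.22 − 1) / 10.22 = 9.22 / 10.22 ≈ 0.9022

PN ≈ 0.902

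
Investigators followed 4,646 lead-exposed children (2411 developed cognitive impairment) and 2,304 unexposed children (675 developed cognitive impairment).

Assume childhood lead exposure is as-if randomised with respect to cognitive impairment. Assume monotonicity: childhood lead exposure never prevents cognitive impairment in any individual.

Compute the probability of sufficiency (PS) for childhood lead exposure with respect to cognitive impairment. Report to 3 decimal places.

PS ≈ 0.320

p₁ = P(outcome | exposed) = 2411/4646 = 0.51894
p₀ = P(outcome | unexposed) = 675/2304 = 0.29297
Under exogeneity and monotonicity, PS = (p₁ − p₀) / (1 − p₀).
PS = (0.51894 − 0.29297) / (1 − 0.29297) = 0.22597 / 0.70703 ≈ 0.3196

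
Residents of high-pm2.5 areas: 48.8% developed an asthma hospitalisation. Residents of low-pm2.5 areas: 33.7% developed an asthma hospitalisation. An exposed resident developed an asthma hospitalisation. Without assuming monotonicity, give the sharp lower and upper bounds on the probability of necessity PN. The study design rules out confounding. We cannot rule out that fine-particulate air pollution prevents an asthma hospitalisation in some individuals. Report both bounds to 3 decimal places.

p₁ = 0.488, p₀ = 0.337.
Under exogeneity alone the bounds on PN are max{0,(p₁−p₀)/p₁} ≤ PN ≤ min{1,(1−p₀)/p₁}.
  lower = (p₁ − p₀)/p₁ = 0.151 / 0.488 ≈ 0.3094
  upper = min{1, (1 − p₀)/p₁} = 0.663 / 0.488 ≈ 1.3586 → capped at 1

0.309 ≤ PN ≤ 1.000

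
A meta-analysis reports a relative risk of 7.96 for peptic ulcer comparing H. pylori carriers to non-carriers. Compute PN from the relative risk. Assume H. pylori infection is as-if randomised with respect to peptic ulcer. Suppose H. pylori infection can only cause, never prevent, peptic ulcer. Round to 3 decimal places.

Under exogeneity and monotonicity, PN = (RR − 1) / RR = 1 − 1/RR.
PN = (7.96 − 1) / 7.96 = 6.96 / 7.96 ≈ 0.8744

PN ≈ 0.874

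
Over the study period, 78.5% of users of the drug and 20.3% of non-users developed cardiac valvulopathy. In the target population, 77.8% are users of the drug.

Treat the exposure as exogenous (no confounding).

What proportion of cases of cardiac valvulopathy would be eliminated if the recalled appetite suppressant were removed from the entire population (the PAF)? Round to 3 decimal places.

PAF ≈ 0.690

p₁ = 0.785, p₀ = 0.203.
Overall risk P(Y=1) = π·p₁ + (1−π)·p₀ = 0.778×0.785 + 0.222×0.203 = 0.6558.
Under exogeneity, PAF = [P(Y=1) − p₀] / P(Y=1).
PAF = (0.6558 − 0.203) / 0.6558 ≈ 0.6905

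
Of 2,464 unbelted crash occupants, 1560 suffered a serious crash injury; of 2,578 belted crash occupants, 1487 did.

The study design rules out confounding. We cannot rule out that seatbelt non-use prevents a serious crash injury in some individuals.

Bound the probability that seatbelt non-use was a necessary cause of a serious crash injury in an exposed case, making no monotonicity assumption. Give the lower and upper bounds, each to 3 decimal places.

0.089 ≤ PN ≤ 0.668

p₁ = P(outcome | exposed) = 1560/2464 = 0.63312
p₀ = P(outcome | unexposed) = 1487/2578 = 0.5768
Under exogeneity alone the bounds on PN are max{0,(p₁−p₀)/p₁} ≤ PN ≤ min{1,(1−p₀)/p₁}.
  lower = (p₁ − p₀)/p₁ = 0.056313 / 0.63312 ≈ 0.0889
  upper = min{1, (1 − p₀)/p₁} = 0.4232 / 0.63312 ≈ 0.6684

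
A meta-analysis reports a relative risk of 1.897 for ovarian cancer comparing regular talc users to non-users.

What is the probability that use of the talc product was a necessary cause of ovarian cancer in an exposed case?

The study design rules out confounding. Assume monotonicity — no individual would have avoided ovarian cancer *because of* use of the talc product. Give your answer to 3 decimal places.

Under exogeneity and monotonicity, PN = (RR − 1) / RR = 1 − 1/RR.
PN = (1.897 − 1) / 1.897 = 0.897 / 1.897 ≈ 0.4729

PN ≈ 0.473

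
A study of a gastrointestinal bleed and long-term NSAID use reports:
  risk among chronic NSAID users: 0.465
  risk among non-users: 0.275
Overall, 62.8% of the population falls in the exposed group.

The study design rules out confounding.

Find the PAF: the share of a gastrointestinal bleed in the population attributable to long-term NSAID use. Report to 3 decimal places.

PAF ≈ 0.303

Let p₁ = 0.465, p₀ = 0.275.
Overall risk P(Y=1) = π·p₁ + (1−π)·p₀ = 0.628×0.465 + 0.372×0.275 = 0.39432.
Under exogeneity, PAF = [P(Y=1) − p₀] / P(Y=1).
PAF = (0.39432 − 0.275) / 0.39432 ≈ 0.3026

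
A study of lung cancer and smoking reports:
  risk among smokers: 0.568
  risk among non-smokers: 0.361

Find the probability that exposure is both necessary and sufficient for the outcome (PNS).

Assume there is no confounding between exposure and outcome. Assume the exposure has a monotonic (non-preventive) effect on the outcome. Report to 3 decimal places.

PNS ≈ 0.207

Let p₁ = 0.568, p₀ = 0.361.
Under exogeneity and monotonicity, PNS = p₁ − p₀.
PNS = 0.568 − 0.361 = 0.207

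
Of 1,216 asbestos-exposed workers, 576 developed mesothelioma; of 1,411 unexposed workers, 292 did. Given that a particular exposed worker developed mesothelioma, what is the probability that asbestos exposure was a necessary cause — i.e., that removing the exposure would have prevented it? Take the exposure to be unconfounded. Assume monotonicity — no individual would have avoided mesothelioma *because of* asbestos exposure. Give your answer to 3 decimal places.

PN ≈ 0.563

p₁ = P(outcome | exposed) = 576/1216 = 0.47368
p₀ = P(outcome | unexposed) = 292/1411 = 0.20695
Under exogeneity and monotonicity, PN = (p₁ − p₀) / p₁.
PN = (0.47368 − 0.20695) / 0.47368 = 0.26674 / 0.47368 ≈ 0.5631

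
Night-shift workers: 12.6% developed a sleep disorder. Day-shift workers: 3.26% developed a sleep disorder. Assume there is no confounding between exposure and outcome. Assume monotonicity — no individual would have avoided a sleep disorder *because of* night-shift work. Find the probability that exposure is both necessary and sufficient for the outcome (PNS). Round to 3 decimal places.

p₁ = 0.126, p₀ = 0.0326.
Under exogeneity and monotonicity, PNS = p₁ − p₀.
PNS = 0.126 − 0.0326 = 0.0934

PNS ≈ 0.093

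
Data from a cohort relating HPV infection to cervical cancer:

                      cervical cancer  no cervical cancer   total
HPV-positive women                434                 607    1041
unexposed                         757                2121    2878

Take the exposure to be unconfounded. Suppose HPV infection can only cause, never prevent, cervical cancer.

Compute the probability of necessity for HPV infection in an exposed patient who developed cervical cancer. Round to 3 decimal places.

PN ≈ 0.369

p₁ = P(outcome | exposed) = 434/1041 = 0.41691
p₀ = P(outcome | unexposed) = 757/2878 = 0.26303
Under exogeneity and monotonicity, PN = (p₁ − p₀)/p₁.
PN = (0.41691 − 0.26303) / 0.41691 ≈ 0.3691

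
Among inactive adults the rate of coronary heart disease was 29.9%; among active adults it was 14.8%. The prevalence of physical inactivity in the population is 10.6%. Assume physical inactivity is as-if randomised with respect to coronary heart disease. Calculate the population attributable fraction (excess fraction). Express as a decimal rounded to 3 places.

p₁ = 0.299, p₀ = 0.148.
Overall risk P(Y=1) = π·p₁ + (1−π)·p₀ = 0.106×0.299 + 0.894×0.148 = 0.16401.
Under exogeneity, PAF = [P(Y=1) − p₀] / P(Y=1).
PAF = (0.16401 − 0.148) / 0.16401 ≈ 0.0976

PAF ≈ 0.098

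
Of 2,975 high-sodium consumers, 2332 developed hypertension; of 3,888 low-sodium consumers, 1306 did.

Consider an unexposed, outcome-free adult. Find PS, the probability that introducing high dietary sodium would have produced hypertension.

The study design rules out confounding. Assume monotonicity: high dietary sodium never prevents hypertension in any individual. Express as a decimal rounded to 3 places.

PS ≈ 0.675

p₁ = P(outcome | exposed) = 2332/2975 = 0.78387
p₀ = P(outcome | unexposed) = 1306/3888 = 0.33591
Under exogeneity and monotonicity, PS = (p₁ − p₀) / (1 − p₀).
PS = (0.78387 − 0.33591) / (1 − 0.33591) = 0.44796 / 0.66409 ≈ 0.6745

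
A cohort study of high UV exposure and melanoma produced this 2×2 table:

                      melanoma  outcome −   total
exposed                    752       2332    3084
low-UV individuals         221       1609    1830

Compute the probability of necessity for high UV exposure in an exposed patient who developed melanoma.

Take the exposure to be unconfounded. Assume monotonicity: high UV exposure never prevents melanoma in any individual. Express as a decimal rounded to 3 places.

p₁ = P(outcome | exposed) = 752/3084 = 0.24384
p₀ = P(outcome | unexposed) = 221/1830 = 0.12077
Under exogeneity and monotonicity, PN = (p₁ − p₀) / p₁.
PN = (0.24384 − 0.12077) / 0.24384 = 0.12307 / 0.24384 ≈ 0.5047

PN ≈ 0.505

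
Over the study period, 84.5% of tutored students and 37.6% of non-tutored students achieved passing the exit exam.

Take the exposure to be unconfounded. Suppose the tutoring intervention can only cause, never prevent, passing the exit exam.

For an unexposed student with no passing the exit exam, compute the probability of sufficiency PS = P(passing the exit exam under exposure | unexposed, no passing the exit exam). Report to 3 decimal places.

PS ≈ 0.752

p₁ = 0.845, p₀ = 0.376.
Under exogeneity and monotonicity, PS = (p₁ − p₀) / (1 − p₀).
PS = (0.845 − 0.376) / (1 − 0.376) = 0.469 / 0.624 ≈ 0.7516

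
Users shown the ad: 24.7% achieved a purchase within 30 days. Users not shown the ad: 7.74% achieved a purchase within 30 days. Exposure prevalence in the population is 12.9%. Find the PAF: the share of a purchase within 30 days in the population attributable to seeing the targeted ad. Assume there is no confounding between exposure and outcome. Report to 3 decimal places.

p₁ = 0.247, p₀ = 0.0774.
Overall risk P(Y=1) = π·p₁ + (1−π)·p₀ = 0.129×0.247 + 0.871×0.0774 = 0.099278.
Under exogeneity, PAF = [P(Y=1) − p₀] / P(Y=1).
PAF = (0.099278 − 0.0774) / 0.099278 ≈ 0.2204

PAF ≈ 0.220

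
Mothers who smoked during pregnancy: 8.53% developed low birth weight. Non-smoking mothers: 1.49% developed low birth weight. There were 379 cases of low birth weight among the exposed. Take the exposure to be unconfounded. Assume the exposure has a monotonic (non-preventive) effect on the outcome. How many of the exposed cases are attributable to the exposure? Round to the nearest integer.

p₁ = 0.0853, p₀ = 0.0149.
PN = (p₁ − p₀)/p₁ = (0.0853 − 0.0149) / 0.0853 ≈ 0.82532.
Attributable cases ≈ PN × (exposed cases) = 0.82532 × 379 ≈ 312.80.

about 313 cases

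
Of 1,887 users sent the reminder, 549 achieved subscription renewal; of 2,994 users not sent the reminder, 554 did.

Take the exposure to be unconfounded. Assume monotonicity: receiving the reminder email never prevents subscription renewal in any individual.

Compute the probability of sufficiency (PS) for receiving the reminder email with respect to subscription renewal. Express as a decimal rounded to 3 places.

p₁ = P(outcome | exposed) = 549/1887 = 0.29094
p₀ = P(outcome | unexposed) = 554/2994 = 0.18504
Under exogeneity and monotonicity, PS = (p₁ − p₀) / (1 − p₀).
PS = (0.29094 − 0.18504) / (1 − 0.18504) = 0.1059 / 0.81496 ≈ 0.1299

PS ≈ 0.130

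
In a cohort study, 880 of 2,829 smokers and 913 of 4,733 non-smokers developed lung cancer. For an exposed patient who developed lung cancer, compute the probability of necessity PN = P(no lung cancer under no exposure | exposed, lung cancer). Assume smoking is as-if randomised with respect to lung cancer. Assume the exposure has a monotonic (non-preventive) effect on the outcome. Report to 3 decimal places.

PN ≈ 0.380

p₁ = P(outcome | exposed) = 880/2829 = 0.31106
p₀ = P(outcome | unexposed) = 913/4733 = 0.1929
Under exogeneity and monotonicity, PN = (p₁ − p₀) / p₁.
PN = (0.31106 − 0.1929) / 0.31106 = 0.11816 / 0.31106 ≈ 0.3799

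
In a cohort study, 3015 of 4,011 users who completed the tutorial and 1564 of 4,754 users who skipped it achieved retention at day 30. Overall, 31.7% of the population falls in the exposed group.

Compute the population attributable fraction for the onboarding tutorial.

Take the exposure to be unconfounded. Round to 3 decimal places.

p₁ = P(outcome | exposed) = 3015/4011 = 0.75168
p₀ = P(outcome | unexposed) = 1564/4754 = 0.32899
Overall risk P(Y=1) = π·p₁ + (1−π)·p₀ = 0.317×0.75168 + 0.683×0.32899 = 0.46298.
Under exogeneity, PAF = [P(Y=1) − p₀] / P(Y=1).
PAF = (0.46298 − 0.32899) / 0.46298 ≈ 0.2894

PAF ≈ 0.289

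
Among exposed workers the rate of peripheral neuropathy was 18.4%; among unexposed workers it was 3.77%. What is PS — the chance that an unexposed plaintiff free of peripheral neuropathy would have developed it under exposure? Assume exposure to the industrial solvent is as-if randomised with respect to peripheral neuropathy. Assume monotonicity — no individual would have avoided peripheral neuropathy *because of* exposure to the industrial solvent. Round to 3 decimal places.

p₁ = 0.184, p₀ = 0.0377.
Under exogeneity and monotonicity, PS = (p₁ − p₀) / (1 − p₀).
PS = (0.184 − 0.0377) / (1 − 0.0377) = 0.1463 / 0.9623 ≈ 0.1520

PS ≈ 0.152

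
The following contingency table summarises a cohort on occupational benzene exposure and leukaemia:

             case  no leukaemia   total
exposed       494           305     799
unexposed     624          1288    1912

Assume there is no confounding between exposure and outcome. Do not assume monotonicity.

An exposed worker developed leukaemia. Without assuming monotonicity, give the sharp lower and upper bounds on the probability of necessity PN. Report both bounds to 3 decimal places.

0.472 ≤ PN ≤ 1.000

p₁ = P(outcome | exposed) = 494/799 = 0.61827
p₀ = P(outcome | unexposed) = 624/1912 = 0.32636
Under exogeneity alone the bounds on PN are max{0,(p₁−p₀)/p₁} ≤ PN ≤ min{1,(1−p₀)/p₁}.
  lower = (p₁ − p₀)/p₁ = 0.29191 / 0.61827 ≈ 0.4721
  upper = min{1, (1 − p₀)/p₁} = 0.67364 / 0.61827 ≈ 1.0896 → capped at 1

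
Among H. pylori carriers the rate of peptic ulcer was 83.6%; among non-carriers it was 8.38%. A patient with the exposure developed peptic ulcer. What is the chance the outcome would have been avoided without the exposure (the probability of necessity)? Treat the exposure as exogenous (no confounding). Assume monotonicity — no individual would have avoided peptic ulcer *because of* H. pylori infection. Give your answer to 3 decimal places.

p₁ = 0.836, p₀ = 0.0838.
Under exogeneity and monotonicity, PN = (p₁ − p₀) / p₁.
PN = (0.836 − 0.0838) / 0.836 = 0.7522 / 0.836 ≈ 0.8998

PN ≈ 0.900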